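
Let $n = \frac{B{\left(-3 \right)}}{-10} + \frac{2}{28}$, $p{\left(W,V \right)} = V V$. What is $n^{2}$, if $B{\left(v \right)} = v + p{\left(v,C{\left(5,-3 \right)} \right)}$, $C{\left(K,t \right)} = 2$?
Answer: $\frac{1}{1225} \approx 0.00081633$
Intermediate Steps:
$p{\left(W,V \right)} = V^{2}$
$B{\left(v \right)} = 4 + v$ ($B{\left(v \right)} = v + 2^{2} = v + 4 = 4 + v$)
$n = - \frac{1}{35}$ ($n = \frac{4 - 3}{-10} + \frac{2}{28} = 1 \left(- \frac{1}{10}\right) + 2 \cdot \frac{1}{28} = - \frac{1}{10} + \frac{1}{14} = - \frac{1}{35} \approx -0.028571$)
$n^{2} = \left(- \frac{1}{35}\right)^{2} = \frac{1}{1225}$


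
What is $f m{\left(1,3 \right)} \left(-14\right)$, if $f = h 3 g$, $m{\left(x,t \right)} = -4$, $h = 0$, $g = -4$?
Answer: $0$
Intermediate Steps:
$f = 0$ ($f = 0 \cdot 3 \left(-4\right) = 0 \left(-4\right) = 0$)
$f m{\left(1,3 \right)} \left(-14\right) = 0 \left(-4\right) \left(-14\right) = 0 \left(-14\right) = 0$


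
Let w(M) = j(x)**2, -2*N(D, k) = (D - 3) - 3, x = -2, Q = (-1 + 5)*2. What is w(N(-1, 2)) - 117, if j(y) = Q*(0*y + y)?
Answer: 139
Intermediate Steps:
Q = 8 (Q = 4*2 = 8)
N(D, k) = 3 - D/2 (N(D, k) = -((D - 3) - 3)/2 = -((-3 + D) - 3)/2 = -(-6 + D)/2 = 3 - D/2)
j(y) = 8*y (j(y) = 8*(0*y + y) = 8*(0 + y) = 8*y)
w(M) = 256 (w(M) = (8*(-2))**2 = (-16)**2 = 256)
w(N(-1, 2)) - 117 = 256 - 117 = 139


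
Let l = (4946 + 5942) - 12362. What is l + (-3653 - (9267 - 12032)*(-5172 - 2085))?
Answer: -20070732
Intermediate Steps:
l = -1474 (l = 10888 - 12362 = -1474)
l + (-3653 - (9267 - 12032)*(-5172 - 2085)) = -1474 + (-3653 - (9267 - 12032)*(-5172 - 2085)) = -1474 + (-3653 - (-2765)*(-7257)) = -1474 + (-3653 - 1*20065605) = -1474 + (-3653 - 20065605) = -1474 - 20069258 = -20070732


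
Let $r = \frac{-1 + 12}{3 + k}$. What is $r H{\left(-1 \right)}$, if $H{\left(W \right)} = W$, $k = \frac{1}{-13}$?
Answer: $- \frac{143}{38} \approx -3.7632$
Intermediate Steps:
$k = - \frac{1}{13} \approx -0.076923$
$r = \frac{143}{38}$ ($r = \frac{-1 + 12}{3 - \frac{1}{13}} = \frac{11}{\frac{38}{13}} = 11 \cdot \frac{13}{38} = \frac{143}{38} \approx 3.7632$)
$r H{\left(-1 \right)} = \frac{143}{38} \left(-1\right) = - \frac{143}{38}$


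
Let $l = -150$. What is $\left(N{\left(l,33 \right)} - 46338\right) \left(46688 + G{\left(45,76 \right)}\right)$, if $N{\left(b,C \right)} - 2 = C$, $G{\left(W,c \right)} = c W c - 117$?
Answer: $-14191452773$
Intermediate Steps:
$G{\left(W,c \right)} = -117 + W c^{2}$ ($G{\left(W,c \right)} = W c c - 117 = W c^{2} - 117 = -117 + W c^{2}$)
$N{\left(b,C \right)} = 2 + C$
$\left(N{\left(l,33 \right)} - 46338\right) \left(46688 + G{\left(45,76 \right)}\right) = \left(\left(2 + 33\right) - 46338\right) \left(46688 - \left(117 - 45 \cdot 76^{2}\right)\right) = \left(35 - 46338\right) \left(46688 + \left(-117 + 45 \cdot 5776\right)\right) = - 46303 \left(46688 + \left(-117 + 259920\right)\right) = - 46303 \left(46688 + 259803\right) = \left(-46303\right) 306491 = -14191452773$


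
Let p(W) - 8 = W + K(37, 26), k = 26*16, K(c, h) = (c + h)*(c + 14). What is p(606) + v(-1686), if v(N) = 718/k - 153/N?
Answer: 223786679/58448 ≈ 3828.8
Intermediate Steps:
K(c, h) = (14 + c)*(c + h) (K(c, h) = (c + h)*(14 + c) = (14 + c)*(c + h))
k = 416
p(W) = 3221 + W (p(W) = 8 + (W + (37² + 14*37 + 14*26 + 37*26)) = 8 + (W + (1369 + 518 + 364 + 962)) = 8 + (W + 3213) = 8 + (3213 + W) = 3221 + W)
v(N) = 359/208 - 153/N (v(N) = 718/416 - 153/N = 718*(1/416) - 153/N = 359/208 - 153/N)
p(606) + v(-1686) = (3221 + 606) + (359/208 - 153/(-1686)) = 3827 + (359/208 - 153*(-1/1686)) = 3827 + (359/208 + 51/562) = 3827 + 106183/58448 = 223786679/58448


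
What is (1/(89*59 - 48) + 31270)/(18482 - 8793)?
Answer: 162697811/50411867 ≈ 3.2274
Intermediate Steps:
(1/(89*59 - 48) + 31270)/(18482 - 8793) = (1/(5251 - 48) + 31270)/9689 = (1/5203 + 31270)*(1/9689) = (162697811/5203)*(1/9689) = 162697811/50411867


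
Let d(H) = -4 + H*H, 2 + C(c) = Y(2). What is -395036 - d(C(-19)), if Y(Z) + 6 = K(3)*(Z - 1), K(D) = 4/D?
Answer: -3555688/9 ≈ -3.9508e+5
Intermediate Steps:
Y(Z) = -22/3 + 4*Z/3 (Y(Z) = -6 + (4/3)*(Z - 1) = -6 + (4*(1/3))*(-1 + Z) = -6 + 4*(-1 + Z)/3 = -6 + (-4/3 + 4*Z/3) = -22/3 + 4*Z/3)
C(c) = -20/3 (C(c) = -2 + (-22/3 + (4/3)*2) = -2 + (-22/3 + 8/3) = -2 - 14/3 = -20/3)
d(H) = -4 + H**2
-395036 - d(C(-19)) = -395036 - (-4 + (-20/3)**2) = -395036 - (-4 + 400/9) = -395036 - 1*364/9 = -395036 - 364/9 = -3555688/9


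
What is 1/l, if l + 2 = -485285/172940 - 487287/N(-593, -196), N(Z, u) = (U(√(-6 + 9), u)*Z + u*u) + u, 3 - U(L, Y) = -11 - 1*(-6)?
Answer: -144733486/2802387333 ≈ -0.051646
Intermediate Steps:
U(L, Y) = 8 (U(L, Y) = 3 - (-11 - 1*(-6)) = 3 - (-11 + 6) = 3 - 1*(-5) = 3 + 5 = 8)
N(Z, u) = u + u² + 8*Z (N(Z, u) = (8*Z + u*u) + u = (8*Z + u²) + u = (u² + 8*Z) + u = u + u² + 8*Z)
l = -2802387333/144733486 (l = -2 + (-485285/172940 - 487287/(-196 + (-196)² + 8*(-593))) = -2 + (-485285*1/172940 - 487287/(-196 + 38416 - 4744)) = -2 + (-97057/34588 - 487287/33476) = -2 - 2512920361/144733486 = -2802387333/144733486 ≈ -19.362)
1/l = 1/(-2802387333/144733486) = -144733486/2802387333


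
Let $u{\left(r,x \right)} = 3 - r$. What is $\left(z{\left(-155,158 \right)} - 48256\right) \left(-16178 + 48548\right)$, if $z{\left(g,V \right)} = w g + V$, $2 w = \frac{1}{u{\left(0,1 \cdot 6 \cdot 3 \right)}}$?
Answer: $-1557768485$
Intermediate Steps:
$w = \frac{1}{6}$ ($w = \frac{1}{2 \left(3 - 0\right)} = \frac{1}{2 \left(3 + 0\right)} = \frac{1}{2 \cdot 3} = \frac{1}{2} \cdot \frac{1}{3} = \frac{1}{6} \approx 0.16667$)
$z{\left(g,V \right)} = V + \frac{g}{6}$ ($z{\left(g,V \right)} = \frac{g}{6} + V = V + \frac{g}{6}$)
$\left(z{\left(-155,158 \right)} - 48256\right) \left(-16178 + 48548\right) = \left(\left(158 + \frac{1}{6} \left(-155\right)\right) - 48256\right) \left(-16178 + 48548\right) = \left(\left(158 - \frac{155}{6}\right) - 48256\right) 32370 = \left(\frac{793}{6} - 48256\right) 32370 = \left(- \frac{288743}{6}\right) 32370 = -1557768485$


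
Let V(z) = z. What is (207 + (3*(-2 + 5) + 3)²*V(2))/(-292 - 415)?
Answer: -495/707 ≈ -0.70014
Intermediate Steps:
(207 + (3*(-2 + 5) + 3)²*V(2))/(-292 - 415) = (207 + (3*(-2 + 5) + 3)²*2)/(-292 - 415) = (207 + (3*3 + 3)²*2)/(-707) = (207 + (9 + 3)²*2)*(-1/707) = (207 + 12²*2)*(-1/707) = (207 + 144*2)*(-1/707) = (207 + 288)*(-1/707) = 495*(-1/707) = -495/707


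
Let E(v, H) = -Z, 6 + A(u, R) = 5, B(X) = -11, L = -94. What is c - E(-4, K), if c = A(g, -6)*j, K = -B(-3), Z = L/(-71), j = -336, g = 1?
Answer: 23950/71 ≈ 337.32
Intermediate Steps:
A(u, R) = -1 (A(u, R) = -6 + 5 = -1)
Z = 94/71 (Z = -94/(-71) = -94*(-1/71) = 94/71 ≈ 1.3239)
K = 11 (K = -1*(-11) = 11)
E(v, H) = -94/71 (E(v, H) = -1*94/71 = -94/71)
c = 336 (c = -1*(-336) = 336)
c - E(-4, K) = 336 - 1*(-94/71) = 336 + 94/71 = 23950/71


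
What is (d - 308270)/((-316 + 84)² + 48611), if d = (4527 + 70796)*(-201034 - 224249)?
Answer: -32033899679/102435 ≈ -3.1272e+5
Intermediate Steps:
d = -32033591409 (d = 75323*(-425283) = -32033591409)
(d - 308270)/((-316 + 84)² + 48611) = (-32033591409 - 308270)/((-316 + 84)² + 48611) = -32033899679/((-232)² + 48611) = -32033899679/(53824 + 48611) = -32033899679/102435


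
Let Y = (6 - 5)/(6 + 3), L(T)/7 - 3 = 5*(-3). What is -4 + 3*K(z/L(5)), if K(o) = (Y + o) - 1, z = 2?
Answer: -283/42 ≈ -6.7381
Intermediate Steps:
L(T) = -84 (L(T) = 21 + 7*(5*(-3)) = 21 + 7*(-15) = 21 - 105 = -84)
Y = 1/9 ≈ 0.11111
K(o) = -8/9 + o (K(o) = (1/9 + o) - 1 = -8/9 + o)
-4 + 3*K(z/L(5)) = -4 + 3*(-8/9 + 2/(-84)) = -4 + 3*(-8/9 + 2*(-1/84)) = -4 + 3*(-8/9 - 1/42) = -4 + 3*(-115/126) = -4 - 115/42 = -283/42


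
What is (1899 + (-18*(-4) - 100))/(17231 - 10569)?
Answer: 1871/6662 ≈ 0.28085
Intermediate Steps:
(1899 + (-18*(-4) - 100))/(17231 - 10569) = (1899 + (72 - 100))/6662 = (1899 - 28)*(1/6662) = 1871*(1/6662) = 1871/6662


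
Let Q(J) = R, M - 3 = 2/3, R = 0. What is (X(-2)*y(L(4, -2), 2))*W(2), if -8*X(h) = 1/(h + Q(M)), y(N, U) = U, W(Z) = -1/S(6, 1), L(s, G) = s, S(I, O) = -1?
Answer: 1/8 ≈ 0.12500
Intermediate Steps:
M = 11/3 (M = 3 + 2/3 = 11/3 ≈ 3.6667)
Q(J) = 0
W(Z) = 1 (W(Z) = -1/(-1) = -1*(-1) = 1)
X(h) = -1/(8*h) (X(h) = -1/(8*(h + 0)) = -1/(8*h))
(X(-2)*y(L(4, -2), 2))*W(2) = (-1/8/(-2)*2)*1 = (-1/8*(-1/2)*2)*1 = ((1/16)*2)*1 = (1/8)*1 = 1/8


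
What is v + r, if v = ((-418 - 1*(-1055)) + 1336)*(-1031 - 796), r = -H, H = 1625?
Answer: -3606296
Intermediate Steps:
r = -1625 (r = -1*1625 = -1625)
v = -3604671 (v = ((-418 + 1055) + 1336)*(-1827) = (637 + 1336)*(-1827) = 1973*(-1827) = -3604671)
v + r = -3604671 - 1625 = -3606296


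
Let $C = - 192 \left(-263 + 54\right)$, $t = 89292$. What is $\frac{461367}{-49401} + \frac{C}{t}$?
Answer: $- \frac{363092767}{40843649} \approx -8.8898$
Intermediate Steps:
$C = 40128$ ($C = \left(-192\right) \left(-209\right) = 40128$)
$\frac{461367}{-49401} + \frac{C}{t} = \frac{461367}{-49401} + \frac{40128}{89292} = 461367 \left(- \frac{1}{49401}\right) + 40128 \cdot \frac{1}{89292} = - \frac{51263}{5489} + \frac{3344}{7441} = - \frac{363092767}{40843649}$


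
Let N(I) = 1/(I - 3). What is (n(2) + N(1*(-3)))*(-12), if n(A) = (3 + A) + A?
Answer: -82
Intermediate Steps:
n(A) = 3 + 2*A
N(I) = 1/(-3 + I)
(n(2) + N(1*(-3)))*(-12) = ((3 + 2*2) + 1/(-3 + 1*(-3)))*(-12) = ((3 + 4) + 1/(-3 - 3))*(-12) = (7 + 1/(-6))*(-12) = (7 - ⅙)*(-12) = (41/6)*(-12) = -82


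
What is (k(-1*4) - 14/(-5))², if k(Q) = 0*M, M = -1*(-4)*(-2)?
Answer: 196/25 ≈ 7.8400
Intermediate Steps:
M = -8 (M = 4*(-2) = -8)
k(Q) = 0 (k(Q) = 0*(-8) = 0)
(k(-1*4) - 14/(-5))² = (0 - 14/(-5))² = (0 - 14*(-⅕))² = (0 + 14/5)² = (14/5)² = 196/25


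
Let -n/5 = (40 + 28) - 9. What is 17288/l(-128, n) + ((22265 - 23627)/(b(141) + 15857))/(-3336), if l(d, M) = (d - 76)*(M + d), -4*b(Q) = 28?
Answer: 38092954271/190114219800 ≈ 0.20037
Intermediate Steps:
b(Q) = -7 (b(Q) = -¼*28 = -7)
n = -295 (n = -5*((40 + 28) - 9) = -5*(68 - 9) = -5*59 = -295)
l(d, M) = (-76 + d)*(M + d)
17288/l(-128, n) + ((22265 - 23627)/(b(141) + 15857))/(-3336) = 17288/((-128)² - 76*(-295) - 76*(-128) - 295*(-128)) + ((22265 - 23627)/(-7 + 15857))/(-3336) = 17288/(16384 + 22420 + 9728 + 37760) - 1362/15850*(-1/3336) = 17288/86292 - 1362*1/15850*(-1/3336) = 17288*(1/86292) - 681/7925*(-1/3336) = 4322/21573 + 227/8812600 = 38092954271/190114219800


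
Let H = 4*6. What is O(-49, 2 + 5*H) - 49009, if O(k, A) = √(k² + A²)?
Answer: -49009 + √17285 ≈ -48878.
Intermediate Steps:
H = 24
O(k, A) = √(A² + k²)
O(-49, 2 + 5*H) - 49009 = √((2 + 5*24)² + (-49)²) - 49009 = √((2 + 120)² + 2401) - 49009 = √(122² + 2401) - 49009 = √(14884 + 2401) - 49009 = √17285 - 49009 = -49009 + √17285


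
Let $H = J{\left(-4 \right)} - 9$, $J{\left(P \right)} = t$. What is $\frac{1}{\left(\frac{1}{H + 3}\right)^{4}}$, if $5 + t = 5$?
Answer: $1296$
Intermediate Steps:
$t = 0$ ($t = -5 + 5 = 0$)
$J{\left(P \right)} = 0$
$H = -9$ ($H = 0 - 9 = -9$)
$\frac{1}{\left(\frac{1}{H + 3}\right)^{4}} = \frac{1}{\left(\frac{1}{-9 + 3}\right)^{4}} = \frac{1}{\left(\frac{1}{-6}\right)^{4}} = \frac{1}{\left(- \frac{1}{6}\right)^{4}} = \frac{1}{\frac{1}{1296}} = 1296$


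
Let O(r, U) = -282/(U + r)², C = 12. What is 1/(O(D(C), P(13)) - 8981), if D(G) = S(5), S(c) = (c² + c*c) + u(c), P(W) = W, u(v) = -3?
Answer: -600/5388647 ≈ -0.00011135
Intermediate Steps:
S(c) = -3 + 2*c² (S(c) = (c² + c*c) - 3 = (c² + c²) - 3 = 2*c² - 3 = -3 + 2*c²)
D(G) = 47 (D(G) = -3 + 2*5² = -3 + 2*25 = -3 + 50 = 47)
O(r, U) = -282/(U + r)²
1/(O(D(C), P(13)) - 8981) = 1/(-282/(13 + 47)² - 8981) = 1/(-282/60² - 8981) = 1/(-282*1/3600 - 8981) = 1/(-47/600 - 8981) = 1/(-5388647/600) = -600/5388647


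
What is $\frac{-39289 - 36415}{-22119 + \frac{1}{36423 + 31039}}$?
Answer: $\frac{5107143248}{1492191977} \approx 3.4226$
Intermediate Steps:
$\frac{-39289 - 36415}{-22119 + \frac{1}{36423 + 31039}} = - \frac{75704}{-22119 + \frac{1}{67462}} = - \frac{75704}{- \frac{1492191977}{67462}} = \left(-75704\right) \left(- \frac{67462}{1492191977}\right) = \frac{5107143248}{1492191977}$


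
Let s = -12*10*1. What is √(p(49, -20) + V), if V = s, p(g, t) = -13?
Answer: I*√133 ≈ 11.533*I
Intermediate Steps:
s = -120 (s = -120*1 = -120)
V = -120
√(p(49, -20) + V) = √(-13 - 120) = √(-133) = I*√133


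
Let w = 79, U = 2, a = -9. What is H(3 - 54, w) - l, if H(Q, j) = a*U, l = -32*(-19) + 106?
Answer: -732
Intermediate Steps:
l = 714 (l = 608 + 106 = 714)
H(Q, j) = -18 (H(Q, j) = -9*2 = -18)
H(3 - 54, w) - l = -18 - 1*714 = -18 - 714 = -732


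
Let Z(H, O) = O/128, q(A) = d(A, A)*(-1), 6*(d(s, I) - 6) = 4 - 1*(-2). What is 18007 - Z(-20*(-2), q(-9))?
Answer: 2304903/128 ≈ 18007.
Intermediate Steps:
d(s, I) = 7 (d(s, I) = 6 + (4 - 1*(-2))/6 = 6 + (4 + 2)/6 = 6 + (⅙)*6 = 6 + 1 = 7)
q(A) = -7 (q(A) = 7*(-1) = -7)
Z(H, O) = O/128 (Z(H, O) = O*(1/128) = O/128)
18007 - Z(-20*(-2), q(-9)) = 18007 - (-7)/128 = 18007 - 1*(-7/128) = 18007 + 7/128 = 2304903/128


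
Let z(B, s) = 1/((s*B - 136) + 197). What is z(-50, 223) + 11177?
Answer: 123941752/11089 ≈ 11177.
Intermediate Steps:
z(B, s) = 1/(61 + B*s) (z(B, s) = 1/((B*s - 136) + 197) = 1/((-136 + B*s) + 197) = 1/(61 + B*s))
z(-50, 223) + 11177 = 1/(61 - 50*223) + 11177 = 1/(61 - 11150) + 11177 = 1/(-11089) + 11177 = -1/11089 + 11177 = 123941752/11089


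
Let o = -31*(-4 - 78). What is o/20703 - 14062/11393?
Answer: -262164580/235869279 ≈ -1.1115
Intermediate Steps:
o = 2542 (o = -31*(-82) = 2542)
o/20703 - 14062/11393 = 2542/20703 - 14062/11393 = -262164580/235869279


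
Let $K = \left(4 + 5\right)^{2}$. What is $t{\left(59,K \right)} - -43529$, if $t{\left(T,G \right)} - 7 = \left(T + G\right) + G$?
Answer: $43757$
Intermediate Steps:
$K = 81$ ($K = 9^{2} = 81$)
$t{\left(T,G \right)} = 7 + T + 2 G$ ($t{\left(T,G \right)} = 7 + \left(\left(T + G\right) + G\right) = 7 + \left(\left(G + T\right) + G\right) = 7 + \left(T + 2 G\right) = 7 + T + 2 G$)
$t{\left(59,K \right)} - -43529 = \left(7 + 59 + 2 \cdot 81\right) - -43529 = \left(7 + 59 + 162\right) + 43529 = 228 + 43529 = 43757$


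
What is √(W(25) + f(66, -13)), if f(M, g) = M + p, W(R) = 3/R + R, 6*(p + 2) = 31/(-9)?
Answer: √717222/90 ≈ 9.4099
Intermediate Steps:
p = -139/54 (p = -2 + (31/(-9))/6 = -2 + (31*(-⅑))/6 = -2 + (⅙)*(-31/9) = -2 - 31/54 = -139/54 ≈ -2.5741)
W(R) = R + 3/R
f(M, g) = -139/54 + M (f(M, g) = M - 139/54 = -139/54 + M)
√(W(25) + f(66, -13)) = √((25 + 3/25) + (-139/54 + 66)) = √((25 + 3*(1/25)) + 3425/54) = √((25 + 3/25) + 3425/54) = √(628/25 + 3425/54) = √(119537/1350) = √717222/90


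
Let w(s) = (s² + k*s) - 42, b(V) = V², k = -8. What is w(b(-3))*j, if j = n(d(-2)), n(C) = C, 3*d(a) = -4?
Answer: 44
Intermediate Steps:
d(a) = -4/3 (d(a) = (⅓)*(-4) = -4/3)
w(s) = -42 + s² - 8*s (w(s) = (s² - 8*s) - 42 = -42 + s² - 8*s)
j = -4/3 ≈ -1.3333
w(b(-3))*j = (-42 + ((-3)²)² - 8*(-3)²)*(-4/3) = (-42 + 9² - 8*9)*(-4/3) = (-42 + 81 - 72)*(-4/3) = -33*(-4/3) = 44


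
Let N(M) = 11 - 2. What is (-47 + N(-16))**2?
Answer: 1444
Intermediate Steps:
N(M) = 9
(-47 + N(-16))**2 = (-47 + 9)**2 = (-38)**2 = 1444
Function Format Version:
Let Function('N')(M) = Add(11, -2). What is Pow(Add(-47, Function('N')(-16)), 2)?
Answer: 1444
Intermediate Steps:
Function('N')(M) = 9
Pow(Add(-47, Function('N')(-16)), 2) = Pow(Add(-47, 9), 2) = Pow(-38, 2) = 1444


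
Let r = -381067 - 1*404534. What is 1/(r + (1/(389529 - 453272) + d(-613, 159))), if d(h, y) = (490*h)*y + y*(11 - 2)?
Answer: -63743/3094276449001 ≈ -2.0600e-8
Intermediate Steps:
r = -785601 (r = -381067 - 404534 = -785601)
d(h, y) = 9*y + 490*h*y (d(h, y) = 490*h*y + y*9 = 490*h*y + 9*y = 9*y + 490*h*y)
1/(r + (1/(389529 - 453272) + d(-613, 159))) = 1/(-785601 + (1/(389529 - 453272) + 159*(9 + 490*(-613)))) = 1/(-785601 + (1/(-63743) + 159*(9 - 300370))) = 1/(-785601 + (-1/63743 + 159*(-300361))) = 1/(-785601 + (-1/63743 - 47757399)) = 1/(-785601 - 3044199884458/63743) = 1/(-3094276449001/63743) = -63743/3094276449001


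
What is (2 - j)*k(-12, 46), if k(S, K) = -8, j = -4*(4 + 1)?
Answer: -176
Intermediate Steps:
j = -20 (j = -4*5 = -20)
(2 - j)*k(-12, 46) = (2 - 1*(-20))*(-8) = (2 + 20)*(-8) = 22*(-8) = -176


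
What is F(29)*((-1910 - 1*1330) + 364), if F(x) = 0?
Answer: 0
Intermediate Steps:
F(29)*((-1910 - 1*1330) + 364) = 0*((-1910 - 1*1330) + 364) = 0*((-1910 - 1330) + 364) = 0*(-3240 + 364) = 0*(-2876) = 0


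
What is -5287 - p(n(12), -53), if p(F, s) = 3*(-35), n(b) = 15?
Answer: -5182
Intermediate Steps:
p(F, s) = -105
-5287 - p(n(12), -53) = -5287 - 1*(-105) = -5287 + 105 = -5182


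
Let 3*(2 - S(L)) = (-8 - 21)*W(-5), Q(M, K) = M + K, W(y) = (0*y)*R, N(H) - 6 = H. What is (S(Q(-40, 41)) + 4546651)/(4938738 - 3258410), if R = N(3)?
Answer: 4546653/1680328 ≈ 2.7058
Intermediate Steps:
N(H) = 6 + H
R = 9 (R = 6 + 3 = 9)
W(y) = 0 (W(y) = (0*y)*9 = 0*9 = 0)
Q(M, K) = K + M
S(L) = 2 (S(L) = 2 - (-8 - 21)*0/3 = 2 - (-29)*0/3 = 2 - ⅓*0 = 2 + 0 = 2)
(S(Q(-40, 41)) + 4546651)/(4938738 - 3258410) = (2 + 4546651)/(4938738 - 3258410) = 4546653/1680328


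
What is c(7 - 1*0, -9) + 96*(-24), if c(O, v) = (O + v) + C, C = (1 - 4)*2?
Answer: -2312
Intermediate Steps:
C = -6 (C = -3*2 = -6)
c(O, v) = -6 + O + v (c(O, v) = (O + v) - 6 = -6 + O + v)
c(7 - 1*0, -9) + 96*(-24) = (-6 + (7 - 1*0) - 9) + 96*(-24) = (-6 + (7 + 0) - 9) - 2304 = (-6 + 7 - 9) - 2304 = -8 - 2304 = -2312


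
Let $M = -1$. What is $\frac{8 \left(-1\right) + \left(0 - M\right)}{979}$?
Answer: $- \frac{7}{979} \approx -0.0071502$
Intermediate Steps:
$\frac{8 \left(-1\right) + \left(0 - M\right)}{979} = \frac{8 \left(-1\right) + \left(0 - -1\right)}{979} = \left(-8 + \left(0 + 1\right)\right) \frac{1}{979} = \left(-8 + 1\right) \frac{1}{979} = \left(-7\right) \frac{1}{979} = - \frac{7}{979}$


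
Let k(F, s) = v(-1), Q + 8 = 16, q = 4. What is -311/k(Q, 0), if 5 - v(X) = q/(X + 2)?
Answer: -311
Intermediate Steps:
Q = 8 (Q = -8 + 16 = 8)
v(X) = 5 - 4/(2 + X) (v(X) = 5 - 4/(X + 2) = 5 - 4/(2 + X))
k(F, s) = 1 (k(F, s) = (6 + 5*(-1))/(2 - 1) = (6 - 5)/1 = 1*1 = 1)
-311/k(Q, 0) = -311/1 = -311*1 = -311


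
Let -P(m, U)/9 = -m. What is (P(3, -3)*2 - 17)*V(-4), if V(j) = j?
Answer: -148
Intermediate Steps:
P(m, U) = 9*m (P(m, U) = -(-9)*m = 9*m)
(P(3, -3)*2 - 17)*V(-4) = ((9*3)*2 - 17)*(-4) = (27*2 - 17)*(-4) = (54 - 17)*(-4) = 37*(-4) = -148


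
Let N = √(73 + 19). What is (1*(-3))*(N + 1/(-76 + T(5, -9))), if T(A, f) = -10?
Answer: 3/86 - 6*√23 ≈ -28.740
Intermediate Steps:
N = 2*√23 (N = √92 = 2*√23 ≈ 9.5917)
(1*(-3))*(N + 1/(-76 + T(5, -9))) = (1*(-3))*(2*√23 + 1/(-76 - 10)) = -3*(2*√23 + 1/(-86)) = -3*(2*√23 - 1/86) = -3*(-1/86 + 2*√23) = 3/86 - 6*√23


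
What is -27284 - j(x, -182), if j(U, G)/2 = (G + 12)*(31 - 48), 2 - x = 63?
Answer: -33064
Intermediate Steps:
x = -61 (x = 2 - 1*63 = 2 - 63 = -61)
j(U, G) = -408 - 34*G (j(U, G) = 2*((G + 12)*(31 - 48)) = 2*((12 + G)*(-17)) = 2*(-204 - 17*G) = -408 - 34*G)
-27284 - j(x, -182) = -27284 - (-408 - 34*(-182)) = -27284 - (-408 + 6188) = -27284 - 1*5780 = -27284 - 5780 = -33064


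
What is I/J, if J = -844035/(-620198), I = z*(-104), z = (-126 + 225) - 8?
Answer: -5869553872/844035 ≈ -6954.2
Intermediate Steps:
z = 91 (z = 99 - 8 = 91)
I = -9464 (I = 91*(-104) = -9464)
J = 844035/620198 (J = -844035*(-1/620198) = 844035/620198 ≈ 1.3609)
I/J = -9464/844035/620198 = -9464*620198/844035 = -5869553872/844035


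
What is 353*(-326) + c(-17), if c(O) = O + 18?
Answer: -115077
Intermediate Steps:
c(O) = 18 + O
353*(-326) + c(-17) = 353*(-326) + (18 - 17) = -115078 + 1 = -115077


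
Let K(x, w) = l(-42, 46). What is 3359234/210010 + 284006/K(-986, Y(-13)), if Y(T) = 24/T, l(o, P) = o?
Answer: -14875753058/2205105 ≈ -6746.1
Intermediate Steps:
K(x, w) = -42
3359234/210010 + 284006/K(-986, Y(-13)) = 3359234/210010 + 284006/(-42) = 3359234*(1/210010) + 284006*(-1/42) = 1679617/105005 - 142003/21 = -14875753058/2205105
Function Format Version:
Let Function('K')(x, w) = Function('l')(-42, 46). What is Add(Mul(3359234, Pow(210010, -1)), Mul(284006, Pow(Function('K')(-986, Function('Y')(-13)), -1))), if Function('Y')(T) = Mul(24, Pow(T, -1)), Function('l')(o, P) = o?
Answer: Rational(-14875753058, 2205105) ≈ -6746.1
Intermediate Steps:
Function('K')(x, w) = -42
Add(Mul(3359234, Pow(210010, -1)), Mul(284006, Pow(Function('K')(-986, Function('Y')(-13)), -1))) = Add(Mul(3359234, Pow(210010, -1)), Mul(284006, Pow(-42, -1))) = Add(Mul(3359234, Rational(1, 210010)), Mul(284006, Rational(-1, 42))) = Add(Rational(1679617, 105005), Rational(-142003, 21)) = Rational(-14875753058, 2205105)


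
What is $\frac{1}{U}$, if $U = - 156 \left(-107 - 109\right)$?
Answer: $\frac{1}{33696} \approx 2.9677 \cdot 10^{-5}$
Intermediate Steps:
$U = 33696$ ($U = \left(-156\right) \left(-216\right) = 33696$)
$\frac{1}{U} = \frac{1}{33696}$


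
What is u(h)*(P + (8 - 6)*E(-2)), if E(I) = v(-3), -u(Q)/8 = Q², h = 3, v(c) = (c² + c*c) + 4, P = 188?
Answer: -16704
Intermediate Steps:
v(c) = 4 + 2*c² (v(c) = (c² + c²) + 4 = 2*c² + 4 = 4 + 2*c²)
u(Q) = -8*Q²
E(I) = 22 (E(I) = 4 + 2*(-3)² = 4 + 2*9 = 4 + 18 = 22)
u(h)*(P + (8 - 6)*E(-2)) = (-8*3²)*(188 + (8 - 6)*22) = (-8*9)*(188 + 2*22) = -72*(188 + 44) = -72*232 = -16704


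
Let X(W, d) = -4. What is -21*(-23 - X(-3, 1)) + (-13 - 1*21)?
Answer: 365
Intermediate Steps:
-21*(-23 - X(-3, 1)) + (-13 - 1*21) = -21*(-23 - 1*(-4)) + (-13 - 1*21) = -21*(-23 + 4) + (-13 - 21) = -21*(-19) - 34 = 399 - 34 = 365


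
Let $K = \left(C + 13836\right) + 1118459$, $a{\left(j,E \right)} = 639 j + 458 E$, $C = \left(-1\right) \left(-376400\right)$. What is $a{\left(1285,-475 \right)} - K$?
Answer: $-905130$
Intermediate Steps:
$C = 376400$
$a{\left(j,E \right)} = 458 E + 639 j$
$K = 1508695$ ($K = \left(376400 + 13836\right) + 1118459 = 390236 + 1118459 = 1508695$)
$a{\left(1285,-475 \right)} - K = \left(458 \left(-475\right) + 639 \cdot 1285\right) - 1508695 = \left(-217550 + 821115\right) - 1508695 = 603565 - 1508695 = -905130$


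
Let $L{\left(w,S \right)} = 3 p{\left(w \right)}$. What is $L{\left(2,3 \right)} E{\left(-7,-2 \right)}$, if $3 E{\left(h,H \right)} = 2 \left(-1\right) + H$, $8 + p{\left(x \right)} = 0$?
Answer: $32$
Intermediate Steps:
$p{\left(x \right)} = -8$ ($p{\left(x \right)} = -8 + 0 = -8$)
$E{\left(h,H \right)} = - \frac{2}{3} + \frac{H}{3}$ ($E{\left(h,H \right)} = \frac{2 \left(-1\right) + H}{3} = \frac{-2 + H}{3} = - \frac{2}{3} + \frac{H}{3}$)
$L{\left(w,S \right)} = -24$ ($L{\left(w,S \right)} = 3 \left(-8\right) = -24$)
$L{\left(2,3 \right)} E{\left(-7,-2 \right)} = - 24 \left(- \frac{2}{3} + \frac{1}{3} \left(-2\right)\right) = - 24 \left(- \frac{2}{3} - \frac{2}{3}\right) = \left(-24\right) \left(- \frac{4}{3}\right) = 32$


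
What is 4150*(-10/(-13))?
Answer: 41500/13 ≈ 3192.3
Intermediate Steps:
4150*(-10/(-13)) = 4150*(-10*(-1/13)) = 4150*(10/13) = 41500/13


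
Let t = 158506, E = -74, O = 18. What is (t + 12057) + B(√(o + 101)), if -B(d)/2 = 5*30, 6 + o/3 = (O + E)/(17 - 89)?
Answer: 170263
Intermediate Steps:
o = -47/3 (o = -18 + 3*((18 - 74)/(17 - 89)) = -18 + 3*(-56/(-72)) = -18 + 3*(-56*(-1/72)) = -18 + 3*(7/9) = -18 + 7/3 = -47/3 ≈ -15.667)
B(d) = -300 (B(d) = -10*30 = -2*150 = -300)
(t + 12057) + B(√(o + 101)) = (158506 + 12057) - 300 = 170563 - 300 = 170263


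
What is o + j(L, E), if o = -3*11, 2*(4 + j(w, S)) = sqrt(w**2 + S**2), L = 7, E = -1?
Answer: -37 + 5*sqrt(2)/2 ≈ -33.464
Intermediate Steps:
j(w, S) = -4 + sqrt(S**2 + w**2)/2 (j(w, S) = -4 + sqrt(w**2 + S**2)/2 = -4 + sqrt(S**2 + w**2)/2)
o = -33
o + j(L, E) = -33 + (-4 + sqrt((-1)**2 + 7**2)/2) = -33 + (-4 + sqrt(1 + 49)/2) = -33 + (-4 + sqrt(50)/2) = -33 + (-4 + (5*sqrt(2))/2) = -33 + (-4 + 5*sqrt(2)/2) = -37 + 5*sqrt(2)/2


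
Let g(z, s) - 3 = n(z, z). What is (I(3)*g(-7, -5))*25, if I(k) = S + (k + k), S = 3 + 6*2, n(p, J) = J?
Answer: -2100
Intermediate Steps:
g(z, s) = 3 + z
S = 15 (S = 3 + 12 = 15)
I(k) = 15 + 2*k (I(k) = 15 + (k + k) = 15 + 2*k)
(I(3)*g(-7, -5))*25 = ((15 + 2*3)*(3 - 7))*25 = ((15 + 6)*(-4))*25 = (21*(-4))*25 = -84*25 = -2100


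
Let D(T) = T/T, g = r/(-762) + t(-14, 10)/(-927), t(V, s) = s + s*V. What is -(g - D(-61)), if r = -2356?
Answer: -262783/117729 ≈ -2.2321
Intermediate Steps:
t(V, s) = s + V*s
g = 380512/117729 (g = -2356/(-762) + (10*(1 - 14))/(-927) = -2356*(-1/762) + (10*(-13))*(-1/927) = 1178/381 - 130*(-1/927) = 1178/381 + 130/927 = 380512/117729 ≈ 3.2321)
D(T) = 1
-(g - D(-61)) = -(380512/117729 - 1*1) = -(380512/117729 - 1) = -1*262783/117729 = -262783/117729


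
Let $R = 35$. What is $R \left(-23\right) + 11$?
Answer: $-794$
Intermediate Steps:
$R \left(-23\right) + 11 = 35 \left(-23\right) + 11 = -805 + 11 = -794$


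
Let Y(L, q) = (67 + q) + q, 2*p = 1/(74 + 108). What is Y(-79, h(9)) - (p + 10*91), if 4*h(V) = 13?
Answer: -304487/364 ≈ -836.50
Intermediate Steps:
h(V) = 13/4 (h(V) = (1/4)*13 = 13/4)
p = 1/364 (p = 1/(2*(74 + 108)) = (1/2)/182 = (1/2)*(1/182) = 1/364 ≈ 0.0027473)
Y(L, q) = 67 + 2*q
Y(-79, h(9)) - (p + 10*91) = (67 + 2*(13/4)) - (1/364 + 10*91) = (67 + 13/2) - (1/364 + 910) = 147/2 - 1*331241/364 = 147/2 - 331241/364 = -304487/364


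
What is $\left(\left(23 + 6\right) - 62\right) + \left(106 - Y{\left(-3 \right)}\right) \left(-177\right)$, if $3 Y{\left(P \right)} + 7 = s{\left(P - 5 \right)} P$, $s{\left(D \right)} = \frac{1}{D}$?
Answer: $- \frac{153487}{8} \approx -19186.0$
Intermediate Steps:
$Y{\left(P \right)} = - \frac{7}{3} + \frac{P}{3 \left(-5 + P\right)}$ ($Y{\left(P \right)} = - \frac{7}{3} + \frac{\frac{1}{P - 5} P}{3} = - \frac{7}{3} + \frac{\frac{1}{-5 + P} P}{3} = - \frac{7}{3} + \frac{P \frac{1}{-5 + P}}{3} = - \frac{7}{3} + \frac{P}{3 \left(-5 + P\right)}$)
$\left(\left(23 + 6\right) - 62\right) + \left(106 - Y{\left(-3 \right)}\right) \left(-177\right) = \left(\left(23 + 6\right) - 62\right) + \left(106 - \frac{35 - -18}{3 \left(-5 - 3\right)}\right) \left(-177\right) = \left(29 - 62\right) + \left(106 - \frac{35 + 18}{3 \left(-8\right)}\right) \left(-177\right) = -33 + \left(106 - \frac{1}{3} \left(- \frac{1}{8}\right) 53\right) \left(-177\right) = -33 + \left(106 - - \frac{53}{24}\right) \left(-177\right) = -33 + \left(106 + \frac{53}{24}\right) \left(-177\right) = -33 + \frac{2597}{24} \left(-177\right) = -33 - \frac{153223}{8} = - \frac{153487}{8}$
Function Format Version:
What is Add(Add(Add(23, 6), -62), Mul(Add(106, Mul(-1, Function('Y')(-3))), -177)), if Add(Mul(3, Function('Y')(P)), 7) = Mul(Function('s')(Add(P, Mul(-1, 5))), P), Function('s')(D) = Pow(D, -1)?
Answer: Rational(-153487, 8) ≈ -19186.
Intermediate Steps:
Function('Y')(P) = Add(Rational(-7, 3), Mul(Rational(1, 3), P, Pow(Add(-5, P), -1))) (Function('Y')(P) = Add(Rational(-7, 3), Mul(Rational(1, 3), Mul(Pow(Add(P, Mul(-1, 5)), -1), P))) = Add(Rational(-7, 3), Mul(Rational(1, 3), Mul(Pow(Add(P, -5), -1), P))) = Add(Rational(-7, 3), Mul(Rational(1, 3), Mul(Pow(Add(-5, P), -1), P))) = Add(Rational(-7, 3), Mul(Rational(1, 3), Mul(P, Pow(Add(-5, P), -1)))) = Add(Rational(-7, 3), Mul(Rational(1, 3), P, Pow(Add(-5, P), -1))))
Add(Add(Add(23, 6), -62), Mul(Add(106, Mul(-1, Function('Y')(-3))), -177)) = Add(Add(Add(23, 6), -62), Mul(Add(106, Mul(-1, Mul(Rational(1, 3), Pow(Add(-5, -3), -1), Add(35, Mul(-6, -3))))), -177)) = Add(Add(29, -62), Mul(Add(106, Mul(-1, Mul(Rational(1, 3), Pow(-8, -1), Add(35, 18)))), -177)) = Add(-33, Mul(Add(106, Mul(-1, Mul(Rational(1, 3), Rational(-1, 8), 53))), -177)) = Add(-33, Mul(Add(106, Mul(-1, Rational(-53, 24))), -177)) = Add(-33, Mul(Add(106, Rational(53, 24)), -177)) = Add(-33, Mul(Rational(2597, 24), -177)) = Add(-33, Rational(-153223, 8)) = Rational(-153487, 8)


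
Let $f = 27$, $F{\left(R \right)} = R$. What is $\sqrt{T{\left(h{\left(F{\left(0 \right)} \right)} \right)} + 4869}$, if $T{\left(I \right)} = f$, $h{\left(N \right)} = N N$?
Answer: $12 \sqrt{34} \approx 69.971$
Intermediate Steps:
$h{\left(N \right)} = N^{2}$
$T{\left(I \right)} = 27$
$\sqrt{T{\left(h{\left(F{\left(0 \right)} \right)} \right)} + 4869} = \sqrt{27 + 4869} = \sqrt{4896} = 12 \sqrt{34}$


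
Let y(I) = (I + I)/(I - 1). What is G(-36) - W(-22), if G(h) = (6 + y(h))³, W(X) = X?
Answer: 26526550/50653 ≈ 523.69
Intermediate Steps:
y(I) = 2*I/(-1 + I) (y(I) = (2*I)/(-1 + I) = 2*I/(-1 + I))
G(h) = (6 + 2*h/(-1 + h))³
G(-36) - W(-22) = 8*(-3 + 4*(-36))³/(-1 - 36)³ - 1*(-22) = 8*(-3 - 144)³/(-37)³ + 22 = 8*(-1/50653)*(-147)³ + 22 = 8*(-1/50653)*(-3176523) + 22 = 25412184/50653 + 22 = 26526550/50653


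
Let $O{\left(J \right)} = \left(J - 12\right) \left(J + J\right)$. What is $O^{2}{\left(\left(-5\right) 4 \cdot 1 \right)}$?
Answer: $1638400$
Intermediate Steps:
$O{\left(J \right)} = 2 J \left(-12 + J\right)$ ($O{\left(J \right)} = \left(-12 + J\right) 2 J = 2 J \left(-12 + J\right)$)
$O^{2}{\left(\left(-5\right) 4 \cdot 1 \right)} = \left(2 \left(-5\right) 4 \cdot 1 \left(-12 + \left(-5\right) 4 \cdot 1\right)\right)^{2} = \left(2 \left(\left(-20\right) 1\right) \left(-12 - 20\right)\right)^{2} = \left(2 \left(-20\right) \left(-12 - 20\right)\right)^{2} = \left(2 \left(-20\right) \left(-32\right)\right)^{2} = 1280^{2} = 1638400$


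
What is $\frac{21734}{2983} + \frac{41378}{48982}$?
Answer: $\frac{31263299}{3845087} \approx 8.1307$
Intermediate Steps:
$\frac{21734}{2983} + \frac{41378}{48982} = 21734 \cdot \frac{1}{2983} + 41378 \cdot \frac{1}{48982} = \frac{21734}{2983} + \frac{20689}{24491} = \frac{31263299}{3845087}$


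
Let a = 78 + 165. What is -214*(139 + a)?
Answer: -81748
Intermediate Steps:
a = 243
-214*(139 + a) = -214*(139 + 243) = -214*382 = -81748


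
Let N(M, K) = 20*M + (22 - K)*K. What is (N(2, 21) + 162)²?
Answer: 49729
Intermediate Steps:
N(M, K) = 20*M + K*(22 - K)
(N(2, 21) + 162)² = ((-1*21² + 20*2 + 22*21) + 162)² = ((-1*441 + 40 + 462) + 162)² = ((-441 + 40 + 462) + 162)² = (61 + 162)² = 223² = 49729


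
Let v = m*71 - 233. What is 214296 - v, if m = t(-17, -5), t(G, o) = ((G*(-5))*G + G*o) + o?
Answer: 311444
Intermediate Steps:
t(G, o) = o - 5*G² + G*o (t(G, o) = ((-5*G)*G + G*o) + o = (-5*G² + G*o) + o = o - 5*G² + G*o)
m = -1365 (m = -5 - 5*(-17)² - 17*(-5) = -5 - 5*289 + 85 = -5 - 1445 + 85 = -1365)
v = -97148 (v = -1365*71 - 233 = -96915 - 233 = -97148)
214296 - v = 214296 - 1*(-97148) = 214296 + 97148 = 311444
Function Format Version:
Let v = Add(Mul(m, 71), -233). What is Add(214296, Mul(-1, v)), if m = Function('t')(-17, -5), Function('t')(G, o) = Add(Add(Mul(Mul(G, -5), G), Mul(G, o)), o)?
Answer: 311444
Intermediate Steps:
Function('t')(G, o) = Add(o, Mul(-5, Pow(G, 2)), Mul(G, o)) (Function('t')(G, o) = Add(Add(Mul(Mul(-5, G), G), Mul(G, o)), o) = Add(Add(Mul(-5, Pow(G, 2)), Mul(G, o)), o) = Add(o, Mul(-5, Pow(G, 2)), Mul(G, o)))
m = -1365 (m = Add(-5, Mul(-5, Pow(-17, 2)), Mul(-17, -5)) = Add(-5, Mul(-5, 289), 85) = Add(-5, -1445, 85) = -1365)
v = -97148 (v = Add(Mul(-1365, 71), -233) = Add(-96915, -233) = -97148)
Add(214296, Mul(-1, v)) = Add(214296, Mul(-1, -97148)) = Add(214296, 97148) = 311444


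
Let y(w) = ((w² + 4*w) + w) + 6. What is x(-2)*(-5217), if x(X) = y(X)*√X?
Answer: 0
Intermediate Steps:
y(w) = 6 + w² + 5*w (y(w) = (w² + 5*w) + 6 = 6 + w² + 5*w)
x(X) = √X*(6 + X² + 5*X) (x(X) = (6 + X² + 5*X)*√X = √X*(6 + X² + 5*X))
x(-2)*(-5217) = (√(-2)*(6 + (-2)² + 5*(-2)))*(-5217) = ((I*√2)*(6 + 4 - 10))*(-5217) = ((I*√2)*0)*(-5217) = 0*(-5217) = 0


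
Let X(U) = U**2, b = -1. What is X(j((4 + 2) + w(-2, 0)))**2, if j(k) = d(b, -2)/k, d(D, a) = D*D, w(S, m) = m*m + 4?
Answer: 1/10000 ≈ 0.00010000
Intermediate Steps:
w(S, m) = 4 + m**2 (w(S, m) = m**2 + 4 = 4 + m**2)
d(D, a) = D**2
j(k) = 1/k (j(k) = (-1)**2/k = 1/k)
X(j((4 + 2) + w(-2, 0)))**2 = ((1/((4 + 2) + (4 + 0**2)))**2)**2 = ((1/(6 + (4 + 0)))**2)**2 = ((1/(6 + 4))**2)**2 = ((1/10)**2)**2 = (1/100)**2 = 1/10000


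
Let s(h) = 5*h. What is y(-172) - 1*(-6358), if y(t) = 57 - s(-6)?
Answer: 6445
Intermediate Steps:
y(t) = 87 (y(t) = 57 - 5*(-6) = 57 - 1*(-30) = 57 + 30 = 87)
y(-172) - 1*(-6358) = 87 - 1*(-6358) = 87 + 6358 = 6445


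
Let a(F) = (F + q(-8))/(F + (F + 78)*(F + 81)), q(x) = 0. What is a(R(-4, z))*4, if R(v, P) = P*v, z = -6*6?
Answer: 32/2783 ≈ 0.011498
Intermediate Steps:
z = -36
a(F) = F/(F + (78 + F)*(81 + F)) (a(F) = (F + 0)/(F + (F + 78)*(F + 81)) = F/(F + (78 + F)*(81 + F)))
a(R(-4, z))*4 = ((-36*(-4))/(6318 + (-36*(-4))² + 160*(-36*(-4))))*4 = (144/(6318 + 144² + 160*144))*4 = (144/(6318 + 20736 + 23040))*4 = (144/50094)*4 = (144*(1/50094))*4 = (8/2783)*4 = 32/2783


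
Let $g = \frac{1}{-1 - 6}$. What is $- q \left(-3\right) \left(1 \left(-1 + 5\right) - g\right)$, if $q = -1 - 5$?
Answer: $- \frac{522}{7} \approx -74.571$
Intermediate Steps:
$g = - \frac{1}{7}$ ($g = \frac{1}{-7} = - \frac{1}{7} \approx -0.14286$)
$q = -6$ ($q = -1 - 5 = -6$)
$- q \left(-3\right) \left(1 \left(-1 + 5\right) - g\right) = - \left(-6\right) \left(-3\right) \left(1 \left(-1 + 5\right) - - \frac{1}{7}\right) = - 18 \left(1 \cdot 4 + \frac{1}{7}\right) = - 18 \left(4 + \frac{1}{7}\right) = - \frac{18 \cdot 29}{7} = \left(-1\right) \frac{522}{7} = - \frac{522}{7}$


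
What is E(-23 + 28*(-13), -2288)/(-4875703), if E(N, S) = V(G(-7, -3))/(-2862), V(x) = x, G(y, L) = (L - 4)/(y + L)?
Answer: 1/19934659980 ≈ 5.0164e-11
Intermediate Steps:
G(y, L) = (-4 + L)/(L + y)
E(N, S) = -7/28620 (E(N, S) = ((-4 - 3)/(-3 - 7))/(-2862) = (-7/(-10))*(-1/2862) = -⅒*(-7)*(-1/2862) = (7/10)*(-1/2862) = -7/28620)
E(-23 + 28*(-13), -2288)/(-4875703) = -7/28620/(-4875703) = -7/28620*(-1/4875703) = 1/19934659980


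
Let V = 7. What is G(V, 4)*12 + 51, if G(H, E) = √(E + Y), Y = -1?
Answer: 51 + 12*√3 ≈ 71.785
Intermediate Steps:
G(H, E) = √(-1 + E) (G(H, E) = √(E - 1) = √(-1 + E))
G(V, 4)*12 + 51 = √(-1 + 4)*12 + 51 = √3*12 + 51 = 12*√3 + 51 = 51 + 12*√3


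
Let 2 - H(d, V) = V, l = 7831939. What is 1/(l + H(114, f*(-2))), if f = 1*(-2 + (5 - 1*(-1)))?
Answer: 1/7831949 ≈ 1.2768e-7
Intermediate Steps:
f = 4 (f = 1*(-2 + (5 + 1)) = 1*(-2 + 6) = 1*4 = 4)
H(d, V) = 2 - V
1/(l + H(114, f*(-2))) = 1/(7831939 + (2 - 4*(-2))) = 1/(7831939 + (2 - 1*(-8))) = 1/(7831939 + (2 + 8)) = 1/(7831939 + 10) = 1/7831949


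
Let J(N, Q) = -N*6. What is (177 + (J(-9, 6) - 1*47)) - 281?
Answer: -97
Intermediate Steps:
J(N, Q) = -6*N
(177 + (J(-9, 6) - 1*47)) - 281 = (177 + (-6*(-9) - 1*47)) - 281 = (177 + (54 - 47)) - 281 = (177 + 7) - 281 = 184 - 281 = -97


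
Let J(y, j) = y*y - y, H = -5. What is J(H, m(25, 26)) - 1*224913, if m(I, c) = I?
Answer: -224883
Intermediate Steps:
J(y, j) = y² - y
J(H, m(25, 26)) - 1*224913 = -5*(-1 - 5) - 1*224913 = -5*(-6) - 224913 = 30 - 224913 = -224883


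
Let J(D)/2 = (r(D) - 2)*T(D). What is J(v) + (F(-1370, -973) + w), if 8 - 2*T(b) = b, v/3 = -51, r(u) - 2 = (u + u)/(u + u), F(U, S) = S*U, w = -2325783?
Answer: -992612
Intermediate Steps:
r(u) = 3 (r(u) = 2 + (u + u)/(u + u) = 2 + (2*u)/((2*u)) = 2 + (2*u)*(1/(2*u)) = 2 + 1 = 3)
v = -153 (v = 3*(-51) = -153)
T(b) = 4 - b/2
J(D) = 8 - D (J(D) = 2*((3 - 2)*(4 - D/2)) = 2*(1*(4 - D/2)) = 2*(4 - D/2) = 8 - D)
J(v) + (F(-1370, -973) + w) = (8 - 1*(-153)) + (-973*(-1370) - 2325783) = (8 + 153) + (1333010 - 2325783) = 161 - 992773 = -992612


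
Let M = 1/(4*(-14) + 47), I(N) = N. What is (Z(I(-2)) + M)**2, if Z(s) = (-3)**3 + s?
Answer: 68644/81 ≈ 847.46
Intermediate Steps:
Z(s) = -27 + s
M = -1/9 (M = 1/(-56 + 47) = 1/(-9) = -1/9 ≈ -0.11111)
(Z(I(-2)) + M)**2 = ((-27 - 2) - 1/9)**2 = (-29 - 1/9)**2 = (-262/9)**2 = 68644/81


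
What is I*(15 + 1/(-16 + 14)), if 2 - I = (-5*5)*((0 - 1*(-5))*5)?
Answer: 18183/2 ≈ 9091.5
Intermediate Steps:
I = 627 (I = 2 - (-5*5)*(0 - 1*(-5))*5 = 2 - (-25)*(0 + 5)*5 = 2 - (-25)*5*5 = 2 - (-25)*25 = 2 - 1*(-625) = 2 + 625 = 627)
I*(15 + 1/(-16 + 14)) = 627*(15 + 1/(-16 + 14)) = 627*(15 + 1/(-2)) = 627*(15 - 1/2) = 627*(29/2) = 18183/2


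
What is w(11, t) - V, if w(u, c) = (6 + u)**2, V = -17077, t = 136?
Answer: 17366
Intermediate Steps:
w(11, t) - V = (6 + 11)**2 - 1*(-17077) = 17**2 + 17077 = 289 + 17077 = 17366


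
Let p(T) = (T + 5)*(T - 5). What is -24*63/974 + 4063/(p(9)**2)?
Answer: -392135/1527232 ≈ -0.25676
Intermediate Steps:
p(T) = (-5 + T)*(5 + T) (p(T) = (5 + T)*(-5 + T) = (-5 + T)*(5 + T))
-24*63/974 + 4063/(p(9)**2) = -24*63/974 + 4063/((-25 + 9**2)**2) = -1512*1/974 + 4063/((-25 + 81)**2) = -756/487 + 4063/(56**2) = -756/487 + 4063/3136 = -392135/1527232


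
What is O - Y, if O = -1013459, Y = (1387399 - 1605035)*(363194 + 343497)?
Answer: 153800389017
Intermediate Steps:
Y = -153801402476 (Y = -217636*706691 = -153801402476)
O - Y = -1013459 - 1*(-153801402476) = -1013459 + 153801402476 = 153800389017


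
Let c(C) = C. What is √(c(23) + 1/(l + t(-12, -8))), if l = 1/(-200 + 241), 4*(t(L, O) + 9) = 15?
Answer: √16751779/857 ≈ 4.7758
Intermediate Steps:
t(L, O) = -21/4 (t(L, O) = -9 + (¼)*15 = -9 + 15/4 = -21/4)
l = 1/41 ≈ 0.024390
√(c(23) + 1/(l + t(-12, -8))) = √(23 + 1/(1/41 - 21/4)) = √(23 + 1/(-857/164)) = √(23 - 164/857) = √(19547/857) = √16751779/857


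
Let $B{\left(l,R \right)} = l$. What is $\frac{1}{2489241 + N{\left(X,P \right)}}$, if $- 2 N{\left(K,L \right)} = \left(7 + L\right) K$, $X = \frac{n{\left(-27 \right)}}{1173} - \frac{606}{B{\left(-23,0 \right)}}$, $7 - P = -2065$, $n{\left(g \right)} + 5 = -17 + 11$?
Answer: $\frac{782}{1925176227} \approx 4.062 \cdot 10^{-7}$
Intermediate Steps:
$n{\left(g \right)} = -11$ ($n{\left(g \right)} = -5 + \left(-17 + 11\right) = -5 - 6 = -11$)
$P = 2072$ ($P = 7 - -2065 = 7 + 2065 = 2072$)
$X = \frac{30895}{1173}$ ($X = - \frac{11}{1173} - \frac{606}{-23} = \left(-11\right) \frac{1}{1173} - - \frac{606}{23} = - \frac{11}{1173} + \frac{606}{23} = \frac{30895}{1173} \approx 26.338$)
$N{\left(K,L \right)} = - \frac{K \left(7 + L\right)}{2}$ ($N{\left(K,L \right)} = - \frac{\left(7 + L\right) K}{2} = - \frac{K \left(7 + L\right)}{2}$)
$\frac{1}{2489241 + N{\left(X,P \right)}} = \frac{1}{2489241 - \frac{30895 \left(7 + 2072\right)}{2346}} = \frac{1}{2489241 - \frac{30895}{2346} \cdot 2079} = \frac{1}{2489241 - \frac{21410235}{782}} = \frac{1}{\frac{1925176227}{782}} = \frac{782}{1925176227}$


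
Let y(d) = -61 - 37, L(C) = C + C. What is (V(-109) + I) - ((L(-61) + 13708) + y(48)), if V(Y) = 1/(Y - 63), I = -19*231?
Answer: -3074845/172 ≈ -17877.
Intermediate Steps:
L(C) = 2*C
I = -4389
y(d) = -98
V(Y) = 1/(-63 + Y)
(V(-109) + I) - ((L(-61) + 13708) + y(48)) = (1/(-63 - 109) - 4389) - ((2*(-61) + 13708) - 98) = (1/(-172) - 4389) - ((-122 + 13708) - 98) = (-1/172 - 4389) - (13586 - 98) = -754909/172 - 1*13488 = -754909/172 - 13488 = -3074845/172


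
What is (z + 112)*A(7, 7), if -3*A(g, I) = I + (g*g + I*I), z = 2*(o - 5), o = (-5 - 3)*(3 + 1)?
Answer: -1330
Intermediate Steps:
o = -32 (o = -8*4 = -32)
z = -74 (z = 2*(-32 - 5) = 2*(-37) = -74)
A(g, I) = -I/3 - I**2/3 - g**2/3 (A(g, I) = -(I + (g*g + I*I))/3 = -(I + (g**2 + I**2))/3 = -(I + (I**2 + g**2))/3 = -(I + I**2 + g**2)/3 = -I/3 - I**2/3 - g**2/3)
(z + 112)*A(7, 7) = (-74 + 112)*(-1/3*7 - 1/3*7**2 - 1/3*7**2) = 38*(-7/3 - 1/3*49 - 1/3*49) = 38*(-7/3 - 49/3 - 49/3) = 38*(-35) = -1330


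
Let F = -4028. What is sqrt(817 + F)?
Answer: 13*I*sqrt(19) ≈ 56.666*I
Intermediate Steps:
sqrt(817 + F) = sqrt(817 - 4028) = sqrt(-3211) = 13*I*sqrt(19)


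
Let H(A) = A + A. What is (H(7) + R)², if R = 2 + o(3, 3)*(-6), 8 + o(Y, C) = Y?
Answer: 2116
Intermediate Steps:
H(A) = 2*A
o(Y, C) = -8 + Y
R = 32 (R = 2 + (-8 + 3)*(-6) = 2 - 5*(-6) = 2 + 30 = 32)
(H(7) + R)² = (2*7 + 32)² = (14 + 32)² = 46² = 2116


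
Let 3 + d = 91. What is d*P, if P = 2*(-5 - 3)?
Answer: -1408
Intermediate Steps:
d = 88 (d = -3 + 91 = 88)
P = -16 (P = 2*(-8) = -16)
d*P = 88*(-16) = -1408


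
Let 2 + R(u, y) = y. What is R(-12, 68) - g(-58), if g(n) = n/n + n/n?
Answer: 64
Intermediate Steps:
g(n) = 2 (g(n) = 1 + 1 = 2)
R(u, y) = -2 + y
R(-12, 68) - g(-58) = (-2 + 68) - 1*2 = 66 - 2 = 64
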